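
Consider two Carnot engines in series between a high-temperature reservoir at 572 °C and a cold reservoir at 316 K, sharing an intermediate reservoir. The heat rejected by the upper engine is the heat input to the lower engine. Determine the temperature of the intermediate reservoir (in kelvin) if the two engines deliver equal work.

T_m ≈ 581 K

T_H = 572 °C → 572 + 273.15 = 845.15 K.
For reversible stages Q_m = Q_H·(T_m/T_H). Setting W₁ = Q_H(1 − T_m/T_H) equal to W₂ = Q_m(1 − T_C/T_m) = Q_H·(T_m − T_C)/T_H gives T_H − T_m = T_m − T_C, so T_m = (T_H + T_C)/2 = (845.15 + 316.00)/2 = 581 K.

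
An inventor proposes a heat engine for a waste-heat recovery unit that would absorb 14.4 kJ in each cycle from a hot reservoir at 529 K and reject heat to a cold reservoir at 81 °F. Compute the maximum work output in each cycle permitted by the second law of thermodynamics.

T_C = 81 °F → (81 − 32) × 5/9 = 27.22 °C = 300.37 K.
The second-law ceiling is the Carnot efficiency, η_max = 1 − T_C/T_H = 1 − 300.37/529.00 = 0.4322.
W_max = η_max · Q_H = 0.4322 × 14.4 = 6.22 kJ.

W_max ≈ 6.22 kJ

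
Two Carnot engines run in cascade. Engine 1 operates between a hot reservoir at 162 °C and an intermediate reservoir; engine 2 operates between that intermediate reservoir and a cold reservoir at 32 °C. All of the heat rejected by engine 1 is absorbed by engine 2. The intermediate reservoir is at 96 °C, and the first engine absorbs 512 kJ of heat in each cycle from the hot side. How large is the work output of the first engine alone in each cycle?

W₁ ≈ 77.7 kJ

T_H = 162 °C → 162 + 273.15 = 435.15 K.
T_C = 32 °C → 32 + 273.15 = 305.15 K.
T_m = 96 °C → 96 + 273.15 = 369.15 K.
First-stage efficiency η₁ = 1 − T_m/T_H = 1 − 369.15/435.15 = 0.1517.
W₁ = η₁·Q_H = 0.1517 × 512 = 77.7 kJ.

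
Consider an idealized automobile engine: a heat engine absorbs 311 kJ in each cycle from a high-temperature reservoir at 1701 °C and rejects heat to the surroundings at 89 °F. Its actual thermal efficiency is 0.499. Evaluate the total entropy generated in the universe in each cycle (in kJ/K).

ΔS_univ ≈ 0.354 kJ/K

T_H = 1701 °C → 1701 + 273.15 = 1974.15 K.
T_C = 89 °F → (89 − 32) × 5/9 = 31.67 °C = 304.82 K.
W = η·Q_H = 0.499 × 311 = 155.2 kJ, so Q_C = Q_H − W = 155.8 kJ.
Reservoir entropy changes: ΔS_H = −Q_H/T_H = −311/1974.15 = -0.1575 kJ/K and ΔS_C = +Q_C/T_C = 155.8/304.82 = 0.5112 kJ/K.
ΔS_univ = −Q_H/T_H + Q_C/T_C = 0.354 kJ/K (> 0, since η = 0.499 < η_Carnot = 0.846).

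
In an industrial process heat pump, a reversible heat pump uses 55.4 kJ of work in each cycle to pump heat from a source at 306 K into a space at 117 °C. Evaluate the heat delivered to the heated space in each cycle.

Q_H ≈ 257 kJ

T_H = 117 °C → 117 + 273.15 = 390.15 K.
Reversible heating COP: COP_HP = T_H/(T_H − T_C) = 390.15/84.15 = 4.6364.
Q_H = COP_HP · W = 4.6364 × 55.4 = 257 kJ.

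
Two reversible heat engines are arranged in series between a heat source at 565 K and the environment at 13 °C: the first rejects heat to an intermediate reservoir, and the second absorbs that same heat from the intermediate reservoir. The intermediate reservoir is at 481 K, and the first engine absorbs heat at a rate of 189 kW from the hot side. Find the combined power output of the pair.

T_C = 13 °C → 13 + 273.15 = 286.15 K.
Two reversible stages in series are equivalent to a single Carnot engine between T_H and T_C, so η_total = 1 − T_C/T_H = 1 − 286.15/565.00 = 0.4935.
W_total = η_total · Q_H = 0.4935 × 189 = 93.3 kW.

Ẇ_total ≈ 93.3 kW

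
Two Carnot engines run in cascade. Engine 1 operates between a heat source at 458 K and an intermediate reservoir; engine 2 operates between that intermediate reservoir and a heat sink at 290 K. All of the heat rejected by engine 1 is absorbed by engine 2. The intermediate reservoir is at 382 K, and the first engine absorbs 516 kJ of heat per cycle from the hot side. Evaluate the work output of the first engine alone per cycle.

First-stage efficiency η₁ = 1 − T_m/T_H = 1 − 382.00/458.00 = 0.1659.
W₁ = η₁·Q_H = 0.1659 × 516 = 85.6 kJ.

W₁ ≈ 85.6 kJ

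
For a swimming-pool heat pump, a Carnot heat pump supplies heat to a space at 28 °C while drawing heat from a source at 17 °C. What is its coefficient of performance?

T_H = 28 °C → 28 + 273.15 = 301.15 K.
T_C = 17 °C → 17 + 273.15 = 290.15 K.
Reversible heating COP: COP_HP = T_H/(T_H − T_C) = 301.15/(301.15 − 290.15) = 27.4.

COP_HP ≈ 27.4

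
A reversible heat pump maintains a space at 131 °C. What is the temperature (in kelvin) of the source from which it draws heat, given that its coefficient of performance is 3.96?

T_C ≈ 302 K

T_H = 131 °C → 131 + 273.15 = 404.15 K.
COP_HP = T_H/(T_H − T_C) ⇒ T_C = T_H·(COP_HP − 1)/COP_HP = 404.15 × (3.96 − 1)/3.96 = 302 K.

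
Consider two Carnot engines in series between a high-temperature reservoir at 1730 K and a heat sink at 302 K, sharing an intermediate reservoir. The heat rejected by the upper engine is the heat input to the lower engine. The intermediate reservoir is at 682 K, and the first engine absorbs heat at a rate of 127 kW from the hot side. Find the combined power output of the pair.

Ẇ_total ≈ 105 kW

Two reversible stages in series are equivalent to a single Carnot engine between T_H and T_C, so η_total = 1 − T_C/T_H = 1 − 302.00/1730.00 = 0.8254.
W_total = η_total · Q_H = 0.8254 × 127 = 105 kW.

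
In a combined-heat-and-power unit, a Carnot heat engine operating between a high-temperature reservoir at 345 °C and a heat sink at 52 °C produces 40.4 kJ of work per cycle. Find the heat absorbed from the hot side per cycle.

T_H = 345 °C → 345 + 273.15 = 618.15 K.
T_C = 52 °C → 52 + 273.15 = 325.15 K.
For a reversible engine, η = 1 − T_C/T_H = 1 − 325.15/618.15 = 0.4740.
Q_H = W/η = 40.4/0.4740 = 85.23 kJ.

Q_H ≈ 85.23 kJ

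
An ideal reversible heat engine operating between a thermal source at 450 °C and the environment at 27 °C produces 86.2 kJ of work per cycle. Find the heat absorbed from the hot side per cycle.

Q_H ≈ 147.4 kJ

T_H = 450 °C → 450 + 273.15 = 723.15 K.
T_C = 27 °C → 27 + 273.15 = 300.15 K.
The Carnot efficiency is η = 1 − T_C/T_H = 1 − 300.15/723.15 = 0.5849.
Q_H = W/η = 86.2/0.5849 = 147.4 kJ.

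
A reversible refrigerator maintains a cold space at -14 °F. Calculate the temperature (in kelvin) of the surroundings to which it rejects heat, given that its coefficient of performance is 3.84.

T_H ≈ 312 K

T_C = -14 °F → (-14 − 32) × 5/9 = -25.56 °C = 247.59 K.
COP_R = T_C/(T_H − T_C) ⇒ T_H = T_C·(1 + 1/COP_R) = 247.59 × (1 + 1/3.84) = 312 K.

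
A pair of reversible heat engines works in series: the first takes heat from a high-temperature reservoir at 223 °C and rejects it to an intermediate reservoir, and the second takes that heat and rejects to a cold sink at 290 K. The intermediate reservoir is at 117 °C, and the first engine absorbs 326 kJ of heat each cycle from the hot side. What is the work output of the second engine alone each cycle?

T_H = 223 °C → 223 + 273.15 = 496.15 K.
T_m = 117 °C → 117 + 273.15 = 390.15 K.
Heat entering the second stage: Q_m = Q_H·(T_m/T_H) = 326 × 390.15/496.15 = 256 kJ.
Second-stage efficiency η₂ = 1 − T_C/T_m = 1 − 290.00/390.15 = 0.2567, so W₂ = η₂·Q_m = 65.8 kJ.

W₂ ≈ 65.8 kJ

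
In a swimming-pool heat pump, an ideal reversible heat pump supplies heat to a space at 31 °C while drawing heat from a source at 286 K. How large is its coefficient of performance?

T_H = 31 °C → 31 + 273.15 = 304.15 K.
For a reversible heat pump, COP_HP = T_H/(T_H − T_C) = 304.15/(304.15 − 286.00) = 16.76.

COP_HP ≈ 16.76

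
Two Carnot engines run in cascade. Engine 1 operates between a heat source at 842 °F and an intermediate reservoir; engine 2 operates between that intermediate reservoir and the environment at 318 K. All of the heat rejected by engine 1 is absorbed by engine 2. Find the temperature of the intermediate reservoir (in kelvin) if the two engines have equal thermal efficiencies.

T_H = 842 °F → (842 − 32) × 5/9 = 450.00 °C = 723.15 K.
Equal efficiencies require 1 − T_m/T_H = 1 − T_C/T_m, i.e. T_m/T_H = T_C/T_m, so T_m = √(T_H·T_C) = √(723.15 × 318.00) = 479.5 K.

T_m ≈ 479.5 K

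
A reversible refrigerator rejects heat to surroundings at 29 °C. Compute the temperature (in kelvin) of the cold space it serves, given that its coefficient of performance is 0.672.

T_C ≈ 121 K

T_H = 29 °C → 29 + 273.15 = 302.15 K.
COP_R = T_C/(T_H − T_C) ⇒ T_C = T_H·COP_R/(1 + COP_R) = 302.15 × 0.672/(1 + 0.672) = 121 K.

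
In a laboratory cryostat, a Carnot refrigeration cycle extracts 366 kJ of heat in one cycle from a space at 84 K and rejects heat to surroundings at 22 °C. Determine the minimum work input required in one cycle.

T_H = 22 °C → 22 + 273.15 = 295.15 K.
COP_R = T_C/(T_H − T_C) = 84.00/211.15 = 0.3978.
W = Q_C/COP_R = 366/0.3978 = 920.0 kJ.

W_in ≈ 920.0 kJ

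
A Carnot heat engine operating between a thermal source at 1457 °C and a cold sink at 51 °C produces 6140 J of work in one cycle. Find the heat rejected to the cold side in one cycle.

Q_C ≈ 1420 J

T_H = 1457 °C → 1457 + 273.15 = 1730.15 K.
T_C = 51 °C → 51 + 273.15 = 324.15 K.
Since the cycle is reversible, η = 1 − T_C/T_H = 1 − 324.15/1730.15 = 0.8126.
Since Q_C/Q_H = T_C/T_H and Q_H = W/η, Q_C = W·T_C/(T_H − T_C) = 6140 × 324.15/1406.00 = 1420 J.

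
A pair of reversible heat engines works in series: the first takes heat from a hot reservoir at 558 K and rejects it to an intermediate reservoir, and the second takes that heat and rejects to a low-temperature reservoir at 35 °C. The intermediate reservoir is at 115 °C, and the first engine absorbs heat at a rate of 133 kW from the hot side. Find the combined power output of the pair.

T_C = 35 °C → 35 + 273.15 = 308.15 K.
Two reversible stages in series are equivalent to a single Carnot engine between T_H and T_C, so η_total = 1 − T_C/T_H = 1 − 308.15/558.00 = 0.4478.
W_total = η_total · Q_H = 0.4478 × 133 = 59.6 kW.

Ẇ_total ≈ 59.6 kW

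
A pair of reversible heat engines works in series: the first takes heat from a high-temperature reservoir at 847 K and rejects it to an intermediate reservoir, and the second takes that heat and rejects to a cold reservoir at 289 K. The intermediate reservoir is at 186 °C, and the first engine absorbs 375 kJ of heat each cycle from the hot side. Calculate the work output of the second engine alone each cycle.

T_m = 186 °C → 186 + 273.15 = 459.15 K.
Heat entering the second stage: Q_m = Q_H·(T_m/T_H) = 375 × 459.15/847.00 = 203 kJ.
Second-stage efficiency η₂ = 1 − T_C/T_m = 1 − 289.00/459.15 = 0.3706, so W₂ = η₂·Q_m = 75.3 kJ.

W₂ ≈ 75.3 kJ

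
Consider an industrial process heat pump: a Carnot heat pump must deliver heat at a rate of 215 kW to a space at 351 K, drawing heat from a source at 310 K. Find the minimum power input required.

Ẇ_in ≈ 25.11 kW

COP_HP = T_H/(T_H − T_C) = 351.00/41.00 = 8.5610.
W = Q_H/COP_HP = 215/8.5610 = 25.11 kW.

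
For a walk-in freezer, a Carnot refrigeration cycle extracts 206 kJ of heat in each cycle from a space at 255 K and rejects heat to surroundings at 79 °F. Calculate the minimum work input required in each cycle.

W_in ≈ 35.8 kJ

T_H = 79 °F → (79 − 32) × 5/9 = 26.11 °C = 299.26 K.
The reversible coefficient of performance is COP_R = T_C/(T_H − T_C) = 255.00/44.26 = 5.7613.
W = Q_C/COP_R = 206/5.7613 = 35.8 kJ.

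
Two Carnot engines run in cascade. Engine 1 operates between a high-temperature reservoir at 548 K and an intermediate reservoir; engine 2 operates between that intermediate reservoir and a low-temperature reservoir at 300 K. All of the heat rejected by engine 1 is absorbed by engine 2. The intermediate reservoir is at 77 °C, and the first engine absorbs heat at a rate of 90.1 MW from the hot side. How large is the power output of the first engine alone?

T_m = 77 °C → 77 + 273.15 = 350.15 K.
First-stage efficiency η₁ = 1 − T_m/T_H = 1 − 350.15/548.00 = 0.3610.
W₁ = η₁·Q_H = 0.3610 × 90.1 = 32.5 MW.

Ẇ₁ ≈ 32.5 MW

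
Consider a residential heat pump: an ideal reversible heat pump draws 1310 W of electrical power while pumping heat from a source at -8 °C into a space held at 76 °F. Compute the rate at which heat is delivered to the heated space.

T_H = 76 °F → (76 − 32) × 5/9 = 24.44 °C = 297.59 K.
T_C = -8 °C → -8 + 273.15 = 265.15 K.
The Carnot heat-pump COP is COP_HP = T_H/(T_H − T_C) = 297.59/32.44 = 9.1724.
Q_H = COP_HP · W = 9.1724 × 1310 = 12000 W.

Q̇_H ≈ 12000 W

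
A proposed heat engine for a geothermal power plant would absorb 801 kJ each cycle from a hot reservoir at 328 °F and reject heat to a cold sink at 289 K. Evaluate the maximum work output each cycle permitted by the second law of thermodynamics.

W_max ≈ 272 kJ

T_H = 328 °F → (328 − 32) × 5/9 = 164.44 °C = 437.59 K.
No engine can exceed the Carnot limit: η_max = 1 − T_C/T_H = 1 − 289.00/437.59 = 0.3396.
W_max = η_max · Q_H = 0.3396 × 801 = 272 kJ.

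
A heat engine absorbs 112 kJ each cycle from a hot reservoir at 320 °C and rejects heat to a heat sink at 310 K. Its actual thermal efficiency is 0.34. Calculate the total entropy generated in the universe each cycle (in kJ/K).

T_H = 320 °C → 320 + 273.15 = 593.15 K.
W = η·Q_H = 0.34 × 112 = 38.08 kJ, so Q_C = Q_H − W = 73.92 kJ.
The hot reservoir loses entropy Q_H/T_H = 112/593.15 = 0.1888 kJ/K; the cold reservoir gains Q_C/T_C = 73.92/310.00 = 0.2385 kJ/K.
ΔS_univ = −Q_H/T_H + Q_C/T_C = 0.04963 kJ/K (> 0, since η = 0.34 < η_Carnot = 0.477).

ΔS_univ ≈ 0.04963 kJ/K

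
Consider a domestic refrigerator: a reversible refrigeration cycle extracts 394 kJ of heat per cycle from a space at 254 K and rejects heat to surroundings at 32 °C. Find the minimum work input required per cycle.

T_H = 32 °C → 32 + 273.15 = 305.15 K.
The reversible coefficient of performance is COP_R = T_C/(T_H − T_C) = 254.00/51.15 = 4.9658.
W = Q_C/COP_R = 394/4.9658 = 79.34 kJ.

W_in ≈ 79.34 kJ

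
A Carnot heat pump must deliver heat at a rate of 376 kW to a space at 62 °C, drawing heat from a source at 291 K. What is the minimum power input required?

Ẇ_in ≈ 49.5 kW

T_H = 62 °C → 62 + 273.15 = 335.15 K.
For a reversible heat pump, COP_HP = T_H/(T_H − T_C) = 335.15/44.15 = 7.5912.
W = Q_H/COP_HP = 376/7.5912 = 49.5 kW.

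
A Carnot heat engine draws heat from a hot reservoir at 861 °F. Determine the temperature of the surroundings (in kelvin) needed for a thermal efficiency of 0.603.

T_C ≈ 291 K

T_H = 861 °F → (861 − 32) × 5/9 = 460.56 °C = 733.71 K.
From η = 1 − T_C/T_H, T_C = T_H·(1 − η) = 733.71 × (1 − 0.603) = 291 K.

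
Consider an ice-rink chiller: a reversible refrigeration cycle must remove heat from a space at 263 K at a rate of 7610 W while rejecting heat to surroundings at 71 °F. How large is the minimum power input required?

T_H = 71 °F → (71 − 32) × 5/9 = 21.67 °C = 294.82 K.
Carnot COP: COP_R = T_C/(T_H − T_C) = 263.00/31.82 = 8.2661.
W = Q_C/COP_R = 7610/8.2661 = 921 W.

Ẇ_in ≈ 921 W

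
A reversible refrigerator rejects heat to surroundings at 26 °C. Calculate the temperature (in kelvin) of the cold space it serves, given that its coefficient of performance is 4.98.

T_C ≈ 249 K

T_H = 26 °C → 26 + 273.15 = 299.15 K.
COP_R = T_C/(T_H − T_C) ⇒ T_C = T_H·COP_R/(1 + COP_R) = 299.15 × 4.98/(1 + 4.98) = 249 K.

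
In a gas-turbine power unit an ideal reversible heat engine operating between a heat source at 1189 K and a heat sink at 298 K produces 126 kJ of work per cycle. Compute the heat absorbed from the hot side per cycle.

Carnot efficiency: η = 1 − T_C/T_H = 1 − 298.00/1189.00 = 0.7494.
Q_H = W/η = 126/0.7494 = 168 kJ.

Q_H ≈ 168 kJ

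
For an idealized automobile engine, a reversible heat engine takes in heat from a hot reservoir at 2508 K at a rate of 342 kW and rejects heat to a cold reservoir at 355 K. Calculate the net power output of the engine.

Ẇ ≈ 293.6 kW

η_rev = 1 − T_C/T_H = 1 − 355.00/2508.00 = 0.8585.
W = η·Q_H = 0.8585 × 342 = 293.6 kW.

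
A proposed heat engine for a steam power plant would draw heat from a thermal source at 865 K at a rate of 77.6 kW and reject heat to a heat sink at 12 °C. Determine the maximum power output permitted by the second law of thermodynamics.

T_C = 12 °C → 12 + 273.15 = 285.15 K.
No engine can exceed the Carnot limit: η_max = 1 − T_C/T_H = 1 − 285.15/865.00 = 0.6703.
W_max = η_max · Q_H = 0.6703 × 77.6 = 52.0 kW.

Ẇ_max ≈ 52.0 kW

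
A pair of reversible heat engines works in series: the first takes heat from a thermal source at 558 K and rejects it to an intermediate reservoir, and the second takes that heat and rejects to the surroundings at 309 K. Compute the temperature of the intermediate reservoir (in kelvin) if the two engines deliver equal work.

T_m ≈ 434 K

For reversible stages Q_m = Q_H·(T_m/T_H). Setting W₁ = Q_H(1 − T_m/T_H) equal to W₂ = Q_m(1 − T_C/T_m) = Q_H·(T_m − T_C)/T_H gives T_H − T_m = T_m − T_C, so T_m = (T_H + T_C)/2 = (558.00 + 309.00)/2 = 434 K.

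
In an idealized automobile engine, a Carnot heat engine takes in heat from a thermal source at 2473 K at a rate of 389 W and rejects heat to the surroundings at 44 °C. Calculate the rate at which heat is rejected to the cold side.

Q̇_C ≈ 49.89 W

T_C = 44 °C → 44 + 273.15 = 317.15 K.
η_rev = 1 − T_C/T_H = 1 − 317.15/2473.00 = 0.8718.
For a reversible cycle Q_C/Q_H = T_C/T_H, so Q_C = 389 × 317.15/2473.00 = 49.89 W.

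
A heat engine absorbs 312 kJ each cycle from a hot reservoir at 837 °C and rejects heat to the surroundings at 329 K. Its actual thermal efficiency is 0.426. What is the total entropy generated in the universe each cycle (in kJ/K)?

ΔS_univ ≈ 0.263 kJ/K

T_H = 837 °C → 837 + 273.15 = 1110.15 K.
W = η·Q_H = 0.426 × 312 = 132.9 kJ, so Q_C = Q_H − W = 179.1 kJ.
The hot reservoir loses entropy Q_H/T_H = 312/1110.15 = 0.2810 kJ/K; the cold reservoir gains Q_C/T_C = 179.1/329.00 = 0.5443 kJ/K.
ΔS_univ = −Q_H/T_H + Q_C/T_C = 0.263 kJ/K (> 0, since η = 0.426 < η_Carnot = 0.704).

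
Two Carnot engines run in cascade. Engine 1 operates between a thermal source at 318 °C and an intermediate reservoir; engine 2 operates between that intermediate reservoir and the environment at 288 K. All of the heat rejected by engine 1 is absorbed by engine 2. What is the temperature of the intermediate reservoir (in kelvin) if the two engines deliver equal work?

T_m ≈ 439.6 K

T_H = 318 °C → 318 + 273.15 = 591.15 K.
For reversible stages Q_m = Q_H·(T_m/T_H). Setting W₁ = Q_H(1 − T_m/T_H) equal to W₂ = Q_m(1 − T_C/T_m) = Q_H·(T_m − T_C)/T_H gives T_H − T_m = T_m − T_C, so T_m = (T_H + T_C)/2 = (591.15 + 288.00)/2 = 439.6 K.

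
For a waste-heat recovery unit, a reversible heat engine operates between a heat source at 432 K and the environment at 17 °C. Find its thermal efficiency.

T_C = 17 °C → 17 + 273.15 = 290.15 K.
Since the cycle is reversible, η = 1 − T_C/T_H = 1 − 290.15/432.00 = 0.3284.

η ≈ 0.3284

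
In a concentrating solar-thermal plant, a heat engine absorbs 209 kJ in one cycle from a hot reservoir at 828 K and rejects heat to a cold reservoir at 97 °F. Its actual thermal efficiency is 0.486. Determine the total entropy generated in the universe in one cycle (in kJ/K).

ΔS_univ ≈ 0.0949 kJ/K

T_C = 97 °F → (97 − 32) × 5/9 = 36.11 °C = 309.26 K.
W = η·Q_H = 0.486 × 209 = 101.6 kJ, so Q_C = Q_H − W = 107.4 kJ.
Reservoir entropy changes: ΔS_H = −Q_H/T_H = −209/828.00 = -0.2524 kJ/K and ΔS_C = +Q_C/T_C = 107.4/309.26 = 0.3474 kJ/K.
ΔS_univ = −Q_H/T_H + Q_C/T_C = 0.0949 kJ/K (> 0, since η = 0.486 < η_Carnot = 0.626).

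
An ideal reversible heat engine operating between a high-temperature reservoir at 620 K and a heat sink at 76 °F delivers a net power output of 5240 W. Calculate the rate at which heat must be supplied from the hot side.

Q̇_H ≈ 10100 W

T_C = 76 °F → (76 − 32) × 5/9 = 24.44 °C = 297.59 K.
Carnot efficiency: η = 1 − T_C/T_H = 1 − 297.59/620.00 = 0.5200.
Q_H = W/η = 5240/0.5200 = 10100 W.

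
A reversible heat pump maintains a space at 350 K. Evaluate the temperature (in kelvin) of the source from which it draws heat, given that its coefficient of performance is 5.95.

T_C ≈ 291.2 K

COP_HP = T_H/(T_H − T_C) ⇒ T_C = T_H·(COP_HP − 1)/COP_HP = 350.00 × (5.95 − 1)/5.95 = 291.2 K.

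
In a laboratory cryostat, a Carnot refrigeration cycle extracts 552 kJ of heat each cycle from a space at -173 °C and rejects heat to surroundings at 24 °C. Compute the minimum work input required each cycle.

T_H = 24 °C → 24 + 273.15 = 297.15 K.
T_C = -173 °C → -173 + 273.15 = 100.15 K.
COP_R = T_C/(T_H − T_C) = 100.15/197.00 = 0.5084.
W = Q_C/COP_R = 552/0.5084 = 1090 kJ.

W_in ≈ 1090 kJ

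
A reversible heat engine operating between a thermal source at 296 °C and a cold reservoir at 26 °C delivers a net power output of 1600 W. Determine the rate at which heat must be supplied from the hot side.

T_H = 296 °C → 296 + 273.15 = 569.15 K.
T_C = 26 °C → 26 + 273.15 = 299.15 K.
Since the cycle is reversible, η = 1 − T_C/T_H = 1 − 299.15/569.15 = 0.4744.
Q_H = W/η = 1600/0.4744 = 3370 W.

Q̇_H ≈ 3370 W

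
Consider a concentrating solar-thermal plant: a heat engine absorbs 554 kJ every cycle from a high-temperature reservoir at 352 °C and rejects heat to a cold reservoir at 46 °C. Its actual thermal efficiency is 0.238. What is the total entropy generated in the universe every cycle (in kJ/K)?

ΔS_univ ≈ 0.437 kJ/K

T_H = 352 °C → 352 + 273.15 = 625.15 K.
T_C = 46 °C → 46 + 273.15 = 319.15 K.
W = η·Q_H = 0.238 × 554 = 131.9 kJ, so Q_C = Q_H − W = 422.1 kJ.
Entropy balance on the reservoirs: −Q_H/T_H = -0.8862 kJ/K, +Q_C/T_C = 1.323 kJ/K.
ΔS_univ = −Q_H/T_H + Q_C/T_C = 0.437 kJ/K (> 0, since η = 0.238 < η_Carnot = 0.489).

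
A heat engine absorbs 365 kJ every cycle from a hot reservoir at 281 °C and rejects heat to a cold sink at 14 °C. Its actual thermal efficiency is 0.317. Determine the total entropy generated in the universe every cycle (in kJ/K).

T_H = 281 °C → 281 + 273.15 = 554.15 K.
T_C = 14 °C → 14 + 273.15 = 287.15 K.
W = η·Q_H = 0.317 × 365 = 115.7 kJ, so Q_C = Q_H − W = 249.3 kJ.
Entropy balance on the reservoirs: −Q_H/T_H = -0.6587 kJ/K, +Q_C/T_C = 0.8682 kJ/K.
ΔS_univ = −Q_H/T_H + Q_C/T_C = 0.210 kJ/K (> 0, since η = 0.317 < η_Carnot = 0.482).

ΔS_univ ≈ 0.210 kJ/K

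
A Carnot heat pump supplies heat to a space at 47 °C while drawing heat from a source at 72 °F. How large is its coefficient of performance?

COP_HP ≈ 12.92

T_H = 47 °C → 47 + 273.15 = 320.15 K.
T_C = 72 °F → (72 − 32) × 5/9 = 22.22 °C = 295.37 K.
The Carnot heat-pump COP is COP_HP = T_H/(T_H − T_C) = 320.15/(320.15 − 295.37) = 12.92.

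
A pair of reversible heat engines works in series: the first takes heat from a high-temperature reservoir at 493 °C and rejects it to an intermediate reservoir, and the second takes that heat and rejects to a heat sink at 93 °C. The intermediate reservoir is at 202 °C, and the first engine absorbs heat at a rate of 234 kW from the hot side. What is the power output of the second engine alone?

T_H = 493 °C → 493 + 273.15 = 766.15 K.
T_C = 93 °C → 93 + 273.15 = 366.15 K.
T_m = 202 °C → 202 + 273.15 = 475.15 K.
Heat entering the second stage: Q_m = Q_H·(T_m/T_H) = 234 × 475.15/766.15 = 145 kW.
Second-stage efficiency η₂ = 1 − T_C/T_m = 1 − 366.15/475.15 = 0.2294, so W₂ = η₂·Q_m = 33.3 kW.

Ẇ₂ ≈ 33.3 kW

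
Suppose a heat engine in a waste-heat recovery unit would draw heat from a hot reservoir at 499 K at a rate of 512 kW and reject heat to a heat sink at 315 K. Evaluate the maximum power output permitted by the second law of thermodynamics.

The upper bound on efficiency is η_max = 1 − T_C/T_H = 1 − 315.00/499.00 = 0.3687.
W_max = η_max · Q_H = 0.3687 × 512 = 189 kW.

Ẇ_max ≈ 189 kW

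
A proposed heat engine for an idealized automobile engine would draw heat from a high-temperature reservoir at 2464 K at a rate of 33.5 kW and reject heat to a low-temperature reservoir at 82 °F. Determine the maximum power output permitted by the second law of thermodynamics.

Ẇ_max ≈ 29.41 kW

T_C = 82 °F → (82 − 32) × 5/9 = 27.78 °C = 300.93 K.
The second-law ceiling is the Carnot efficiency, η_max = 1 − T_C/T_H = 1 − 300.93/2464.00 = 0.8779.
W_max = η_max · Q_H = 0.8779 × 33.5 = 29.41 kW.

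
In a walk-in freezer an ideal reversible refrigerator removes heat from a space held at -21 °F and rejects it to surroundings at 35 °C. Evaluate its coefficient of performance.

T_H = 35 °C → 35 + 273.15 = 308.15 K.
T_C = -21 °F → (-21 − 32) × 5/9 = -29.44 °C = 243.71 K.
COP_R = T_C/(T_H − T_C) = 243.71/(308.15 − 243.71) = 3.78.

COP_R ≈ 3.78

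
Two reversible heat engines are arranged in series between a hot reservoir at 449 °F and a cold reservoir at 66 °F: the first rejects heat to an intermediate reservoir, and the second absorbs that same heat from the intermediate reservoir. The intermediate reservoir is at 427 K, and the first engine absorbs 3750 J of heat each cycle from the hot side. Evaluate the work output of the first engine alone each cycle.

W₁ ≈ 578.1 J

T_H = 449 °F → (449 − 32) × 5/9 = 231.67 °C = 504.82 K.
T_C = 66 °F → (66 − 32) × 5/9 = 18.89 °C = 292.04 K.
First-stage efficiency η₁ = 1 − T_m/T_H = 1 − 427.00/504.82 = 0.1541.
W₁ = η₁·Q_H = 0.1541 × 3750 = 578.1 J.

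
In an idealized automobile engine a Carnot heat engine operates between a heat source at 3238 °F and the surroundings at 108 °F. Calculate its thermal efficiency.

η ≈ 0.846

T_H = 3238 °F → (3238 − 32) × 5/9 = 1781.11 °C = 2054.26 K.
T_C = 108 °F → (108 − 32) × 5/9 = 42.22 °C = 315.37 K.
For a reversible engine, η = 1 − T_C/T_H = 1 − 315.37/2054.26 = 0.846.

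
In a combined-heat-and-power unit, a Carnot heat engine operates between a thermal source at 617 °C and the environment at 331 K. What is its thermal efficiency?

T_H = 617 °C → 617 + 273.15 = 890.15 K.
For a reversible engine, η = 1 − T_C/T_H = 1 − 331.00/890.15 = 0.6282.

η ≈ 0.6282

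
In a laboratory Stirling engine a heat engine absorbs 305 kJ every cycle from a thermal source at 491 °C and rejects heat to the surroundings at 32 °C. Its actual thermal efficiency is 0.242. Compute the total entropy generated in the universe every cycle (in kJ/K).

ΔS_univ ≈ 0.358 kJ/K

T_H = 491 °C → 491 + 273.15 = 764.15 K.
T_C = 32 °C → 32 + 273.15 = 305.15 K.
W = η·Q_H = 0.242 × 305 = 73.81 kJ, so Q_C = Q_H − W = 231.2 kJ.
Entropy balance on the reservoirs: −Q_H/T_H = -0.3991 kJ/K, +Q_C/T_C = 0.7576 kJ/K.
ΔS_univ = −Q_H/T_H + Q_C/T_C = 0.358 kJ/K (> 0, since η = 0.242 < η_Carnot = 0.601).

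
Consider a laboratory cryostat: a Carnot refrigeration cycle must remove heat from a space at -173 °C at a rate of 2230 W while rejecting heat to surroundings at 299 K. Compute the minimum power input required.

T_C = -173 °C → -173 + 273.15 = 100.15 K.
For a reversible refrigerator, COP_R = T_C/(T_H − T_C) = 100.15/198.85 = 0.5036.
W = Q_C/COP_R = 2230/0.5036 = 4430 W.

Ẇ_in ≈ 4430 W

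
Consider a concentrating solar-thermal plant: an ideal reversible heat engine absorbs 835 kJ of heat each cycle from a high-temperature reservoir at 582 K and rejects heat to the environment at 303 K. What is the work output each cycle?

Since the cycle is reversible, η = 1 − T_C/T_H = 1 − 303.00/582.00 = 0.4794.
W = η·Q_H = 0.4794 × 835 = 400 kJ.

W ≈ 400 kJ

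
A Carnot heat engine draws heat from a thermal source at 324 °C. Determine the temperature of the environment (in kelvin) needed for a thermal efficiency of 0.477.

T_C ≈ 312 K

T_H = 324 °C → 324 + 273.15 = 597.15 K.
From η = 1 − T_C/T_H, T_C = T_H·(1 − η) = 597.15 × (1 − 0.477) = 312 K.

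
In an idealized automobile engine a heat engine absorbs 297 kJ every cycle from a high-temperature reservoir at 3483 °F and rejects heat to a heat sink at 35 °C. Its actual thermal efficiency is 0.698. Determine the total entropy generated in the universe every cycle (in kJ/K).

ΔS_univ ≈ 0.155 kJ/K

T_H = 3483 °F → (3483 − 32) × 5/9 = 1917.22 °C = 2190.37 K.
T_C = 35 °C → 35 + 273.15 = 308.15 K.
W = η·Q_H = 0.698 × 297 = 207.3 kJ, so Q_C = Q_H − W = 89.69 kJ.
The hot reservoir loses entropy Q_H/T_H = 297/2190.37 = 0.1356 kJ/K; the cold reservoir gains Q_C/T_C = 89.69/308.15 = 0.2911 kJ/K.
ΔS_univ = −Q_H/T_H + Q_C/T_C = 0.155 kJ/K (> 0, since η = 0.698 < η_Carnot = 0.859).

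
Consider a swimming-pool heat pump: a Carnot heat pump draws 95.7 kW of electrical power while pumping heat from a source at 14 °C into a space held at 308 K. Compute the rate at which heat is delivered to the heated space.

T_C = 14 °C → 14 + 273.15 = 287.15 K.
The Carnot heat-pump COP is COP_HP = T_H/(T_H − T_C) = 308.00/20.85 = 14.7722.
Q_H = COP_HP · W = 14.7722 × 95.7 = 1414 kW.

Q̇_H ≈ 1414 kW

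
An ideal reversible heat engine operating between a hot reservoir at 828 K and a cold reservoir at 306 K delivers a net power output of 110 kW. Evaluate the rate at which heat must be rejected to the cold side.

For a reversible engine, η = 1 − T_C/T_H = 1 − 306.00/828.00 = 0.6304.
Since Q_C/Q_H = T_C/T_H and Q_H = W/η, Q_C = W·T_C/(T_H − T_C) = 110 × 306.00/522.00 = 64.5 kW.

Q̇_C ≈ 64.5 kW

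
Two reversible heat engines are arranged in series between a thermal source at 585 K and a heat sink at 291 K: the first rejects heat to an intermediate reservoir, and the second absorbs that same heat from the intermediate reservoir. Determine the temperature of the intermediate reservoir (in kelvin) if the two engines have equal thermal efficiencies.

T_m ≈ 413 K

Equal efficiencies require 1 − T_m/T_H = 1 − T_C/T_m, i.e. T_m/T_H = T_C/T_m, so T_m = √(T_H·T_C) = √(585.00 × 291.00) = 413 K.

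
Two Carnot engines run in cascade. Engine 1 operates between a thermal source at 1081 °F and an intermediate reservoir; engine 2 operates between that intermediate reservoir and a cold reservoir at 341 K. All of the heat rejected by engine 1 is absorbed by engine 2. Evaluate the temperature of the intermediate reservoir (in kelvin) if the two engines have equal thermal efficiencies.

T_m ≈ 540.3 K

T_H = 1081 °F → (1081 − 32) × 5/9 = 582.78 °C = 855.93 K.
Equal efficiencies require 1 − T_m/T_H = 1 − T_C/T_m, i.e. T_m/T_H = T_C/T_m, so T_m = √(T_H·T_C) = √(855.93 × 341.00) = 540.3 K.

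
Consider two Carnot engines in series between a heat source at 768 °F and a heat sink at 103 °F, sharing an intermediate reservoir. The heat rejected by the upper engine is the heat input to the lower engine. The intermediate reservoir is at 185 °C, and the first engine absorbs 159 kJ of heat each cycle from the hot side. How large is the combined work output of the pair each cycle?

T_H = 768 °F → (768 − 32) × 5/9 = 408.89 °C = 682.04 K.
T_C = 103 °F → (103 − 32) × 5/9 = 39.44 °C = 312.59 K.
Two reversible stages in series are equivalent to a single Carnot engine between T_H and T_C, so η_total = 1 − T_C/T_H = 1 − 312.59/682.04 = 0.5417.
W_total = η_total · Q_H = 0.5417 × 159 = 86.1 kJ.

W_total ≈ 86.1 kJ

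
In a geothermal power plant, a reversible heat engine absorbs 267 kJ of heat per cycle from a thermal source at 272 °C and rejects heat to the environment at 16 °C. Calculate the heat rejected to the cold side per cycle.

Q_C ≈ 141.6 kJ

T_H = 272 °C → 272 + 273.15 = 545.15 K.
T_C = 16 °C → 16 + 273.15 = 289.15 K.
Carnot efficiency: η = 1 − T_C/T_H = 1 − 289.15/545.15 = 0.4696.
For a reversible cycle Q_C/Q_H = T_C/T_H, so Q_C = 267 × 289.15/545.15 = 141.6 kJ.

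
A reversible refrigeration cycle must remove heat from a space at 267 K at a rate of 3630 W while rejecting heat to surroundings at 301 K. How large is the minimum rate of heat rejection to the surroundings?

Q̇_H ≈ 4090 W

For a reversible cycle Q_H/Q_C = T_H/T_C, so Q_H = Q_C·T_H/T_C = 3630 × 301.00/267.00 = 4090 W.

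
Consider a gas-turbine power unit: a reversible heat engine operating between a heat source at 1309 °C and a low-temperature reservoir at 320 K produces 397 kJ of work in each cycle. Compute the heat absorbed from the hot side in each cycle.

Q_H ≈ 497.7 kJ

T_H = 1309 °C → 1309 + 273.15 = 1582.15 K.
Since the cycle is reversible, η = 1 − T_C/T_H = 1 − 320.00/1582.15 = 0.7977.
Q_H = W/η = 397/0.7977 = 497.7 kJ.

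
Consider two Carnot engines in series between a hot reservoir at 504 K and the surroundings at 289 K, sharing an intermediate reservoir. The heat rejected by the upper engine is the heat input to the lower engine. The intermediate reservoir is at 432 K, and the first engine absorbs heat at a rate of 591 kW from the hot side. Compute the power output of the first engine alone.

First-stage efficiency η₁ = 1 − T_m/T_H = 1 − 432.00/504.00 = 0.1429.
W₁ = η₁·Q_H = 0.1429 × 591 = 84.43 kW.

Ẇ₁ ≈ 84.43 kW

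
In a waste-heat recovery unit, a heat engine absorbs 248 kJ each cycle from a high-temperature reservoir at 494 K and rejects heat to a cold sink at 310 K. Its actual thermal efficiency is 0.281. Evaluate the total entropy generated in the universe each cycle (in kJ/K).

ΔS_univ ≈ 0.0732 kJ/K

W = η·Q_H = 0.281 × 248 = 69.69 kJ, so Q_C = Q_H − W = 178.3 kJ.
Entropy balance on the reservoirs: −Q_H/T_H = -0.5020 kJ/K, +Q_C/T_C = 0.5752 kJ/K.
ΔS_univ = −Q_H/T_H + Q_C/T_C = 0.0732 kJ/K (> 0, since η = 0.281 < η_Carnot = 0.372).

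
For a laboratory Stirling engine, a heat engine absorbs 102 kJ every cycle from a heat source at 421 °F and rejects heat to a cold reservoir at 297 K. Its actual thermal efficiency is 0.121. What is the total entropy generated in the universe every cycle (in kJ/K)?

ΔS_univ ≈ 0.0934 kJ/K

T_H = 421 °F → (421 − 32) × 5/9 = 216.11 °C = 489.26 K.
W = η·Q_H = 0.121 × 102 = 12.34 kJ, so Q_C = Q_H − W = 89.66 kJ.
Reservoir entropy changes: ΔS_H = −Q_H/T_H = −102/489.26 = -0.2085 kJ/K and ΔS_C = +Q_C/T_C = 89.66/297.00 = 0.3019 kJ/K.
ΔS_univ = −Q_H/T_H + Q_C/T_C = 0.0934 kJ/K (> 0, since η = 0.121 < η_Carnot = 0.393).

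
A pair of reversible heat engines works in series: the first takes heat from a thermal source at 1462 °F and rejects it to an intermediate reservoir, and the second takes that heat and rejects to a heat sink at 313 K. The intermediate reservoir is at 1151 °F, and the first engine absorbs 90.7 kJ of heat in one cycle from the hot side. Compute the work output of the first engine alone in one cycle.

W₁ ≈ 14.68 kJ

T_H = 1462 °F → (1462 − 32) × 5/9 = 794.44 °C = 1067.59 K.
T_m = 1151 °F → (1151 − 32) × 5/9 = 621.67 °C = 894.82 K.
First-stage efficiency η₁ = 1 − T_m/T_H = 1 − 894.82/1067.59 = 0.1618.
W₁ = η₁·Q_H = 0.1618 × 90.7 = 14.68 kJ.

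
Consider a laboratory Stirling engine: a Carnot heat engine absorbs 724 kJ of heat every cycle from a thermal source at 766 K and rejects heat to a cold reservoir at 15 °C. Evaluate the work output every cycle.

W ≈ 452 kJ

T_C = 15 °C → 15 + 273.15 = 288.15 K.
The Carnot efficiency is η = 1 − T_C/T_H = 1 − 288.15/766.00 = 0.6238.
W = η·Q_H = 0.6238 × 724 = 452 kJ.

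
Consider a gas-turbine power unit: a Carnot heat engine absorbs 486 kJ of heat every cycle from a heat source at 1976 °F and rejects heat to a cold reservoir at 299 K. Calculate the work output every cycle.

T_H = 1976 °F → (1976 − 32) × 5/9 = 1080.00 °C = 1353.15 K.
For a reversible engine, η = 1 − T_C/T_H = 1 − 299.00/1353.15 = 0.7790.
W = η·Q_H = 0.7790 × 486 = 378.6 kJ.

W ≈ 378.6 kJ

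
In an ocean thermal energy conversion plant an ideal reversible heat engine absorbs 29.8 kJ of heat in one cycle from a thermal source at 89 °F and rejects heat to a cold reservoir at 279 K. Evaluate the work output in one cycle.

T_H = 89 °F → (89 − 32) × 5/9 = 31.67 °C = 304.82 K.
For a reversible engine, η = 1 − T_C/T_H = 1 − 279.00/304.82 = 0.0847.
W = η·Q_H = 0.0847 × 29.8 = 2.52 kJ.

W ≈ 2.52 kJ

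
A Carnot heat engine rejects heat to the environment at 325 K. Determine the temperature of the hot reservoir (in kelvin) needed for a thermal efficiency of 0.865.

From η = 1 − T_C/T_H, solving for T_H gives T_H = T_C/(1 − η) = 325.00/(1 − 0.865) = 2410 K.

T_H ≈ 2410 K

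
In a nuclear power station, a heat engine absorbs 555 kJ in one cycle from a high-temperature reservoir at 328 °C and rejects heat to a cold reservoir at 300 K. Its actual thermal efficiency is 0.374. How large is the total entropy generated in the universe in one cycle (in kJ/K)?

ΔS_univ ≈ 0.235 kJ/K

T_H = 328 °C → 328 + 273.15 = 601.15 K.
W = η·Q_H = 0.374 × 555 = 207.6 kJ, so Q_C = Q_H − W = 347.4 kJ.
Reservoir entropy changes: ΔS_H = −Q_H/T_H = −555/601.15 = -0.9232 kJ/K and ΔS_C = +Q_C/T_C = 347.4/300.00 = 1.158 kJ/K.
ΔS_univ = −Q_H/T_H + Q_C/T_C = 0.235 kJ/K (> 0, since η = 0.374 < η_Carnot = 0.501).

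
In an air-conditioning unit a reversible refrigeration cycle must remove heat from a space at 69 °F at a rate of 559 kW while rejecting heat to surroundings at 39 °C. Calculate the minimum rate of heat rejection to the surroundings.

Q̇_H ≈ 594.1 kW

T_H = 39 °C → 39 + 273.15 = 312.15 K.
T_C = 69 °F → (69 − 32) × 5/9 = 20.56 °C = 293.71 K.
For a reversible cycle Q_H/Q_C = T_H/T_C, so Q_H = Q_C·T_H/T_C = 559 × 312.15/293.71 = 594.1 kW.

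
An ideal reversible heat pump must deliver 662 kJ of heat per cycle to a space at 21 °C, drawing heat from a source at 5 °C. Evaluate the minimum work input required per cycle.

T_H = 21 °C → 21 + 273.15 = 294.15 K.
T_C = 5 °C → 5 + 273.15 = 278.15 K.
Reversible heating COP: COP_HP = T_H/(T_H − T_C) = 294.15/16.00 = 18.3844.
W = Q_H/COP_HP = 662/18.3844 = 36.0 kJ.

W_in ≈ 36.0 kJ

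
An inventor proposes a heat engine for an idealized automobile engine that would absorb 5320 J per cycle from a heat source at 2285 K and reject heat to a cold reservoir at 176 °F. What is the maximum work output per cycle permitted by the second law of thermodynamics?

T_C = 176 °F → (176 − 32) × 5/9 = 80.00 °C = 353.15 K.
By the Carnot theorem, η_max = 1 − T_C/T_H = 1 − 353.15/2285.00 = 0.8454.
W_max = η_max · Q_H = 0.8454 × 5320 = 4500 J.

W_max ≈ 4500 J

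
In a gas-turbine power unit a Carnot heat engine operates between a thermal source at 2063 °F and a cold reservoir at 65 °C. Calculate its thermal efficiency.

T_H = 2063 °F → (2063 − 32) × 5/9 = 1128.33 °C = 1401.48 K.
T_C = 65 °C → 65 + 273.15 = 338.15 K.
Since the cycle is reversible, η = 1 − T_C/T_H = 1 − 338.15/1401.48 = 0.7587.

η ≈ 0.7587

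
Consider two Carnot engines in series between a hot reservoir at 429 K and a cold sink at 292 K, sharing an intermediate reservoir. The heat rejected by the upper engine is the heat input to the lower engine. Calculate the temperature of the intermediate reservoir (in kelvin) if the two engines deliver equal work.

T_m ≈ 360.5 K

For reversible stages Q_m = Q_H·(T_m/T_H). Setting W₁ = Q_H(1 − T_m/T_H) equal to W₂ = Q_m(1 − T_C/T_m) = Q_H·(T_m − T_C)/T_H gives T_H − T_m = T_m − T_C, so T_m = (T_H + T_C)/2 = (429.00 + 292.00)/2 = 360.5 K.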